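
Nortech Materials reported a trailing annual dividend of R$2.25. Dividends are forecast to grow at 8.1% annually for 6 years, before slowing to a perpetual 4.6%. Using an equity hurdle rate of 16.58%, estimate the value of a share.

Two-stage DDM. Project D₁…D_6 at 0.081, terminal growth 0.046, discount at r = 0.1658.
D_1 = 2.4322
D_2 = 2.6293
D_3 = 2.8422
D_4 = 3.0725
D_5 = 3.3213
D_6 = 3.5903
Terminal value at t=6: TV = D_7/(r−g) = 3.7555/(0.1658−0.046) = 31.3481
P₀ = 2.4322/(1+0.1658)^1 + 2.6293/(1+0.1658)^2 + 2.8422/(1+0.1658)^3 + 3.0725/(1+0.1658)^4 + 3.3213/(1+0.1658)^5 + 3.5903/(1+0.1658)^6 + 31.3481/(1+0.1658)^6 = 22.9380

R$22.94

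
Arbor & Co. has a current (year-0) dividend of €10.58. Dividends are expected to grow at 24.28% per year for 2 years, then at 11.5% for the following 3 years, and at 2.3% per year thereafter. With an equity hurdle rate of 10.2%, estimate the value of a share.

Three-stage DDM. Project D₁…D_5; terminal Gordon value at t=5 with g = 0.023; discount at r = 0.102.
D_1 = 13.1488
D_2 = 16.3414
D_3 = 18.2206
D_4 = 20.3160
D_5 = 22.6523
TV_5 = 23.1733/(0.102−0.023) = 293.3333
P₀ = Σ Dₜ/(1+r)ᵗ + TV_5/(1+r)^5 = 247.2069

€247.21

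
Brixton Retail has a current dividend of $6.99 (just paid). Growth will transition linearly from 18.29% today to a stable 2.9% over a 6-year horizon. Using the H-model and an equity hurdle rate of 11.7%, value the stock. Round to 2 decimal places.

H-model: P₀ = D₀[(1+g_L) + H(g_S−g_L)]/(r−g_L), with H = 6/2 = 3.
P₀ = 6.99 × [(1+0.029) + 3×(0.1829−0.029)] / (0.117−0.029)
   = 6.99 × 1.4907 / 0.088 = 118.4090

$118.41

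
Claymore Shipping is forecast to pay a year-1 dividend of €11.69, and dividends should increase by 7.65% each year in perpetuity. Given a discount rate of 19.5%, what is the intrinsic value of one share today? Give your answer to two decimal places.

€98.65

Gordon growth model: P₀ = D₁/(r − g), with D₁ = 11.69 given directly.
P₀ = 11.6900 / (0.195 − 0.0765) = 11.6900 / 0.1185 = 98.6498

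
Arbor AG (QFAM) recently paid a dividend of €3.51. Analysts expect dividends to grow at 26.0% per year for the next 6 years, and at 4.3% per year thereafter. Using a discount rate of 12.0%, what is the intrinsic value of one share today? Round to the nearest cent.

Two-stage DDM. Project D₁…D_6 at 0.26, terminal growth 0.043, discount at r = 0.12.
D_1 = 4.4226
D_2 = 5.5725
D_3 = 7.0213
D_4 = 8.8469
D_5 = 11.1470
D_6 = 14.0453
Terminal value at t=6: TV = D_7/(r−g) = 14.6492/(0.12−0.043) = 190.2497
P₀ = 4.4226/(1+0.12)^1 + 5.5725/(1+0.12)^2 + 7.0213/(1+0.12)^3 + 8.8469/(1+0.12)^4 + 11.1470/(1+0.12)^5 + 14.0453/(1+0.12)^6 + 190.2497/(1+0.12)^6 = 128.8384

€128.84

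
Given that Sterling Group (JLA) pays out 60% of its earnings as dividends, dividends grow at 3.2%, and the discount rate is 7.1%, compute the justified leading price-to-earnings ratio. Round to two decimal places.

Justified leading P/E = b/(r−g) = 0.60/(0.071−0.032) = 15.3846

15.38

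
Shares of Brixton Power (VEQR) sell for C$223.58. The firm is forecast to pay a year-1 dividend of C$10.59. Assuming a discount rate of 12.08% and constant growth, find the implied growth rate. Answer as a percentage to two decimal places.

7.34%

From P₀ = D₁/(r − g), the implied growth is g = r − D₁/P₀.
g = 0.1208 − 10.59/223.58 = 0.1208 − 0.04737 = 0.07343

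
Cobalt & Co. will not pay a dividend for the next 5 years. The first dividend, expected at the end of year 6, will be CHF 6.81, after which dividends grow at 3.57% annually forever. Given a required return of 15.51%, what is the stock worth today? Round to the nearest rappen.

CHF 27.74

Deferred-dividend DDM. At t=5 the remaining stream is a growing perpetuity with first payment D_6 = 6.81.
V_5 = D_6/(r−g) = 6.81/(0.1551−0.0357) = 57.0352
P₀ = V_5/(1+r)^5 = 57.0352/(1+0.1551)^5 = 27.7361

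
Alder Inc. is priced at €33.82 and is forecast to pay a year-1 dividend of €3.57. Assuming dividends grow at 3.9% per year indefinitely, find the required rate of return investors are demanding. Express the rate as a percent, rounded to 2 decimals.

14.46%

Rearranging the constant-growth DDM: r = D₁/P₀ + g.
r = 3.5700 / 33.82 + 0.039 = 0.10556 + 0.039 = 0.14456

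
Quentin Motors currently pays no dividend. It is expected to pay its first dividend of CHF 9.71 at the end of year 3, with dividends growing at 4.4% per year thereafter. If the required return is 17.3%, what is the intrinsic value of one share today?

CHF 54.71

Deferred-dividend DDM. At t=2 the remaining stream is a growing perpetuity with first payment D_3 = 9.71.
V_2 = D_3/(r−g) = 9.71/(0.173−0.044) = 75.2713
P₀ = V_2/(1+r)^2 = 75.2713/(1+0.173)^2 = 54.7058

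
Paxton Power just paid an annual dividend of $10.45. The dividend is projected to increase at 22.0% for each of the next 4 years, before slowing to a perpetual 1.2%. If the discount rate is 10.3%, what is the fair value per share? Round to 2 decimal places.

$228.06

Two-stage DDM. Project D₁…D_4 at 0.22, terminal growth 0.012, discount at r = 0.103.
D_1 = 12.7490
D_2 = 15.5538
D_3 = 18.9756
D_4 = 23.1502
Terminal value at t=4: TV = D_5/(r−g) = 23.4280/(0.103−0.012) = 257.4511
P₀ = 12.7490/(1+0.103)^1 + 15.5538/(1+0.103)^2 + 18.9756/(1+0.103)^3 + 23.1502/(1+0.103)^4 + 257.4511/(1+0.103)^4 = 228.0615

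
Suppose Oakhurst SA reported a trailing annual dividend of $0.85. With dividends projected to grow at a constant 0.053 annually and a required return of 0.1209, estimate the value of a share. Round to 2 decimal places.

$13.18

Gordon growth model: P₀ = D₁/(r − g). D₁ = 0.85 × (1 + 0.053) = 0.8950.
P₀ = 0.8950 / (0.1209 − 0.053) = 0.8950 / 0.0679 = 13.1819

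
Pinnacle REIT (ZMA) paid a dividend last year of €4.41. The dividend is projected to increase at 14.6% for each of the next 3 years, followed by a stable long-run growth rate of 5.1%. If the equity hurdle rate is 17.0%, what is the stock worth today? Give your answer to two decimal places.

Two-stage DDM. Project D₁…D_3 at 0.146, terminal growth 0.051, discount at r = 0.17.
D_1 = 5.0539
D_2 = 5.7917
D_3 = 6.6373
Terminal value at t=3: TV = D_4/(r−g) = 6.9758/(0.17−0.051) = 58.6203
P₀ = 5.0539/(1+0.17)^1 + 5.7917/(1+0.17)^2 + 6.6373/(1+0.17)^3 + 58.6203/(1+0.17)^3 = 49.2954

€49.30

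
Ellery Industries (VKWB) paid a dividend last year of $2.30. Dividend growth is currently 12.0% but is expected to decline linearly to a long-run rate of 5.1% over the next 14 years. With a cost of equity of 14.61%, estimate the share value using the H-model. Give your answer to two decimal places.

H-model: P₀ = D₀[(1+g_L) + H(g_S−g_L)]/(r−g_L), with H = 14/2 = 7.
P₀ = 2.30 × [(1+0.051) + 7×(0.12−0.051)] / (0.1461−0.051)
   = 2.30 × 1.5340 / 0.0951 = 37.0999

$37.10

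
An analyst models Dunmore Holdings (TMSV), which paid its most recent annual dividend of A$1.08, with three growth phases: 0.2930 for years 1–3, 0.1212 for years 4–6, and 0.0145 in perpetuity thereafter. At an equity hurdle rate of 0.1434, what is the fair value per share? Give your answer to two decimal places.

Three-stage DDM. Project D₁…D_6; terminal Gordon value at t=6 with g = 0.0145; discount at r = 0.1434.
D_1 = 1.3964
D_2 = 1.8056
D_3 = 2.3346
D_4 = 2.6176
D_5 = 2.9348
D_6 = 3.2906
TV_6 = 3.3383/(0.1434−0.0145) = 25.8981
P₀ = Σ Dₜ/(1+r)ᵗ + TV_6/(1+r)^6 = 20.2599

A$20.26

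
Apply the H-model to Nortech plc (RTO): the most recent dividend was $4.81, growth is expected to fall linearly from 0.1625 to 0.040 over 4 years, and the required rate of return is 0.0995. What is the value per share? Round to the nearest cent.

$103.88

H-model: P₀ = D₀[(1+g_L) + H(g_S−g_L)]/(r−g_L), with H = 4/2 = 2.
P₀ = 4.81 × [(1+0.04) + 2×(0.1625−0.04)] / (0.0995−0.04)
   = 4.81 × 1.2850 / 0.0595 = 103.8798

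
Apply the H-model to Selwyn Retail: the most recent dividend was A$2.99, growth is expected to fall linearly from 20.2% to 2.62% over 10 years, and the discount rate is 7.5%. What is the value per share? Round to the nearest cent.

A$116.73

H-model: P₀ = D₀[(1+g_L) + H(g_S−g_L)]/(r−g_L), with H = 10/2 = 5.
P₀ = 2.99 × [(1+0.0262) + 5×(0.202−0.0262)] / (0.075−0.0262)
   = 2.99 × 1.9052 / 0.0488 = 116.7325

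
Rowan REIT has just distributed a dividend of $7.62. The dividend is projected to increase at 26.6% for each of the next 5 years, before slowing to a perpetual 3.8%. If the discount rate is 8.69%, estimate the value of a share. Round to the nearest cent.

Two-stage DDM. Project D₁…D_5 at 0.266, terminal growth 0.038, discount at r = 0.0869.
D_1 = 9.6469
D_2 = 12.2130
D_3 = 15.4617
D_4 = 19.5745
D_5 = 24.7813
Terminal value at t=5: TV = D_6/(r−g) = 25.7230/(0.0869−0.038) = 526.0318
P₀ = 9.6469/(1+0.0869)^1 + 12.2130/(1+0.0869)^2 + 15.4617/(1+0.0869)^3 + 19.5745/(1+0.0869)^4 + 24.7813/(1+0.0869)^5 + 526.0318/(1+0.0869)^5 = 408.4065

$408.41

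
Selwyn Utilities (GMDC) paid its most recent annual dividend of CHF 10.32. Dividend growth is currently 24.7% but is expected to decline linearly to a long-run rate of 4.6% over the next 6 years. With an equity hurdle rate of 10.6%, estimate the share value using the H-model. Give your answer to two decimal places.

CHF 283.63

H-model: P₀ = D₀[(1+g_L) + H(g_S−g_L)]/(r−g_L), with H = 6/2 = 3.
P₀ = 10.32 × [(1+0.046) + 3×(0.247−0.046)] / (0.106−0.046)
   = 10.32 × 1.6490 / 0.06 = 283.6280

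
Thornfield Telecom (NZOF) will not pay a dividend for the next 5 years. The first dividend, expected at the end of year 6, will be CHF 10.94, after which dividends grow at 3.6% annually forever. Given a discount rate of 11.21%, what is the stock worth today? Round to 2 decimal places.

Deferred-dividend DDM. At t=5 the remaining stream is a growing perpetuity with first payment D_6 = 10.94.
V_5 = D_6/(r−g) = 10.94/(0.1121−0.036) = 143.7582
P₀ = V_5/(1+r)^5 = 143.7582/(1+0.1121)^5 = 84.5110

CHF 84.51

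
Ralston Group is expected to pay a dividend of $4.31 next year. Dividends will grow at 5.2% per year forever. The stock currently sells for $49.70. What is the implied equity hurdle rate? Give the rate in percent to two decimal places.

13.87%

Rearranging the constant-growth DDM: r = D₁/P₀ + g.
r = 4.3100 / 49.70 + 0.052 = 0.08672 + 0.052 = 0.13872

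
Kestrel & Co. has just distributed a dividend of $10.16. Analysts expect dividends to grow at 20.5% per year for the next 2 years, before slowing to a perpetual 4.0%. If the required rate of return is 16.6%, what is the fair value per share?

Two-stage DDM. Project D₁…D_2 at 0.205, terminal growth 0.04, discount at r = 0.166.
D_1 = 12.2428
D_2 = 14.7526
Terminal value at t=2: TV = D_3/(r−g) = 15.3427/(0.166−0.04) = 121.7673
P₀ = 12.2428/(1+0.166)^1 + 14.7526/(1+0.166)^2 + 121.7673/(1+0.166)^2 = 110.9149

$110.91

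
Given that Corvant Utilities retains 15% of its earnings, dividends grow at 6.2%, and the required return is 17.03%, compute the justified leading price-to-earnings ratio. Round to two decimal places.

Payout ratio b = 1 − 0.15 = 0.85.
Justified leading P/E = b/(r−g) = 0.85/(0.1703−0.062) = 7.8486

7.85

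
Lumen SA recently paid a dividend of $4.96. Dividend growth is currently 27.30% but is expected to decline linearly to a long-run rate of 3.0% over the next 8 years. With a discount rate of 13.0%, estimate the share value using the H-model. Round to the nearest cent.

H-model: P₀ = D₀[(1+g_L) + H(g_S−g_L)]/(r−g_L), with H = 8/2 = 4.
P₀ = 4.96 × [(1+0.03) + 4×(0.273−0.03)] / (0.13−0.03)
   = 4.96 × 2.0020 / 0.1 = 99.2992

$99.30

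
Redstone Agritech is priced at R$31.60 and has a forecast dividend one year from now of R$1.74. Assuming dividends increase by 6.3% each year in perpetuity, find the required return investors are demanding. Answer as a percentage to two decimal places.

Rearranging the constant-growth DDM: r = D₁/P₀ + g.
r = 1.7400 / 31.60 + 0.063 = 0.05506 + 0.063 = 0.11806

11.81%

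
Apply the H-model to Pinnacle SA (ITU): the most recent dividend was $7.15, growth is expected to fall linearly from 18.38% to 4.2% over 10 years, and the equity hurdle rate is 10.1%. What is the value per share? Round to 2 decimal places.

H-model: P₀ = D₀[(1+g_L) + H(g_S−g_L)]/(r−g_L), with H = 10/2 = 5.
P₀ = 7.15 × [(1+0.042) + 5×(0.1838−0.042)] / (0.101−0.042)
   = 7.15 × 1.7510 / 0.059 = 212.1975

$212.20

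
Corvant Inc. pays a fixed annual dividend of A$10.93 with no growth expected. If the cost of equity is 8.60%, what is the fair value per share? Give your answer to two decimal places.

Zero-growth DDM (perpetuity): P₀ = D/r = 10.93 / 0.086 = 127.0930

A$127.09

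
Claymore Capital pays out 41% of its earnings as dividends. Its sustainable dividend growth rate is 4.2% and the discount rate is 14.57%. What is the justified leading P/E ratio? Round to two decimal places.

Justified leading P/E = b/(r−g) = 0.41/(0.1457−0.042) = 3.9537

3.95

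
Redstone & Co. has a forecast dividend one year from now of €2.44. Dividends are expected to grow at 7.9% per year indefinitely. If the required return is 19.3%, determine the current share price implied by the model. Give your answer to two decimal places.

Gordon growth model: P₀ = D₁/(r − g), with D₁ = 2.44 given directly.
P₀ = 2.4400 / (0.193 − 0.079) = 2.4400 / 0.114 = 21.4035

€21.40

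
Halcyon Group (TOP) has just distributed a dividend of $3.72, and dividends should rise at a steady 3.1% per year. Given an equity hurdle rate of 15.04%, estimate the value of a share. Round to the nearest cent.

$32.12

Gordon growth model: P₀ = D₁/(r − g). D₁ = 3.72 × (1 + 0.031) = 3.8353.
P₀ = 3.8353 / (0.1504 − 0.031) = 3.8353 / 0.1194 = 32.1216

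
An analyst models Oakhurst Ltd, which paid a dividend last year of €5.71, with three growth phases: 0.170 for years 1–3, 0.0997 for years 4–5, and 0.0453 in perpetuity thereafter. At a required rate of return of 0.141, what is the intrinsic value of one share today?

Three-stage DDM. Project D₁…D_5; terminal Gordon value at t=5 with g = 0.0453; discount at r = 0.141.
D_1 = 6.6807
D_2 = 7.8164
D_3 = 9.1452
D_4 = 10.0570
D_5 = 11.0597
TV_5 = 11.5607/(0.141−0.0453) = 120.8012
P₀ = Σ Dₜ/(1+r)ᵗ + TV_5/(1+r)^5 = 92.1341

€92.13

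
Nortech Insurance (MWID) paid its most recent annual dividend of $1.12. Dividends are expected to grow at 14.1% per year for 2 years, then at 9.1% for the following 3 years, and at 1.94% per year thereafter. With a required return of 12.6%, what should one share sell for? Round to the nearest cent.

$15.53

Three-stage DDM. Project D₁…D_5; terminal Gordon value at t=5 with g = 0.0194; discount at r = 0.126.
D_1 = 1.2779
D_2 = 1.4581
D_3 = 1.5908
D_4 = 1.7356
D_5 = 1.8935
TV_5 = 1.9302/(0.126−0.0194) = 18.1072
P₀ = Σ Dₜ/(1+r)ᵗ + TV_5/(1+r)^5 = 15.5287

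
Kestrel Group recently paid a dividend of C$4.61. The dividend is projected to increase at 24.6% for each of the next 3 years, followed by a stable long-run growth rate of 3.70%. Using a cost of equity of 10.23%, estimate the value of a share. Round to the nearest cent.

C$123.50

Two-stage DDM. Project D₁…D_3 at 0.246, terminal growth 0.037, discount at r = 0.1023.
D_1 = 5.7441
D_2 = 7.1571
D_3 = 8.9177
Terminal value at t=3: TV = D_4/(r−g) = 9.2477/(0.1023−0.037) = 141.6187
P₀ = 5.7441/(1+0.1023)^1 + 7.1571/(1+0.1023)^2 + 8.9177/(1+0.1023)^3 + 141.6187/(1+0.1023)^3 = 123.4951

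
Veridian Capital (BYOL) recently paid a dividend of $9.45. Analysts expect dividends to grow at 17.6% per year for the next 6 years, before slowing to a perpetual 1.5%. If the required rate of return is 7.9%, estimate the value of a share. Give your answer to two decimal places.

Two-stage DDM. Project D₁…D_6 at 0.176, terminal growth 0.015, discount at r = 0.079.
D_1 = 11.1132
D_2 = 13.0691
D_3 = 15.3693
D_4 = 18.0743
D_5 = 21.2554
D_6 = 24.9963
Terminal value at t=6: TV = D_7/(r−g) = 25.3712/(0.079−0.015) = 396.4257
P₀ = 11.1132/(1+0.079)^1 + 13.0691/(1+0.079)^2 + 15.3693/(1+0.079)^3 + 18.0743/(1+0.079)^4 + 21.2554/(1+0.079)^5 + 24.9963/(1+0.079)^6 + 396.4257/(1+0.079)^6 = 328.6747

$328.67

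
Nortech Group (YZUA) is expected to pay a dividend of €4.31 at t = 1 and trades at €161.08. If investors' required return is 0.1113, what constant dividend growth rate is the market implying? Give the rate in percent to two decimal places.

8.45%

From P₀ = D₁/(r − g), the implied growth is g = r − D₁/P₀.
g = 0.1113 − 4.31/161.08 = 0.1113 − 0.02676 = 0.08454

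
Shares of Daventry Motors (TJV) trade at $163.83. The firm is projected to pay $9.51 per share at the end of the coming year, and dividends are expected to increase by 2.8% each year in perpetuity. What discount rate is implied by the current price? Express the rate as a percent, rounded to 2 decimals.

8.60%

Rearranging the constant-growth DDM: r = D₁/P₀ + g.
r = 9.5100 / 163.83 + 0.028 = 0.05805 + 0.028 = 0.08605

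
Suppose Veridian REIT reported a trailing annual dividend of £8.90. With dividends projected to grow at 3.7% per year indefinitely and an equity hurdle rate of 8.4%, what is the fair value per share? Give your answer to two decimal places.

Gordon growth model: P₀ = D₁/(r − g). D₁ = 8.90 × (1 + 0.037) = 9.2293.
P₀ = 9.2293 / (0.084 − 0.037) = 9.2293 / 0.047 = 196.3681

£196.37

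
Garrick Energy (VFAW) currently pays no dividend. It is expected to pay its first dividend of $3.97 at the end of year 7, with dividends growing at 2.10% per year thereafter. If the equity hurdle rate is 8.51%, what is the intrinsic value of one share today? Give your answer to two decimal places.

$37.94

Deferred-dividend DDM. At t=6 the remaining stream is a growing perpetuity with first payment D_7 = 3.97.
V_6 = D_7/(r−g) = 3.97/(0.0851−0.021) = 61.9345
P₀ = V_6/(1+r)^6 = 61.9345/(1+0.0851)^6 = 37.9414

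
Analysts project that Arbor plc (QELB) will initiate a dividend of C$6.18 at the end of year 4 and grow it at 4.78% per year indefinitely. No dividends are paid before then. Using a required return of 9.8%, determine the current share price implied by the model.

C$93.00

Deferred-dividend DDM. At t=3 the remaining stream is a growing perpetuity with first payment D_4 = 6.18.
V_3 = D_4/(r−g) = 6.18/(0.098−0.0478) = 123.1076
P₀ = V_3/(1+r)^3 = 123.1076/(1+0.098)^3 = 92.9989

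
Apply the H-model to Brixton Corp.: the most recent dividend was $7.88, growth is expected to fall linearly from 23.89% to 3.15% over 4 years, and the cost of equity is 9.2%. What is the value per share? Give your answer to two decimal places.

$188.38

H-model: P₀ = D₀[(1+g_L) + H(g_S−g_L)]/(r−g_L), with H = 4/2 = 2.
P₀ = 7.88 × [(1+0.0315) + 2×(0.2389−0.0315)] / (0.092−0.0315)
   = 7.88 × 1.4463 / 0.0605 = 188.3776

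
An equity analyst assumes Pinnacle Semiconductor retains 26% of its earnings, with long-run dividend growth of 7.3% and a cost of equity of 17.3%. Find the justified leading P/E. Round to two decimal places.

Payout ratio b = 1 − 0.26 = 0.74.
Justified leading P/E = b/(r−g) = 0.74/(0.173−0.073) = 7.4000

7.40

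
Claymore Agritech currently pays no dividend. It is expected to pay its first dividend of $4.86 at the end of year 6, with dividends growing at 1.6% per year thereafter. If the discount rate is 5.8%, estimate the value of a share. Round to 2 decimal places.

Deferred-dividend DDM. At t=5 the remaining stream is a growing perpetuity with first payment D_6 = 4.86.
V_5 = D_6/(r−g) = 4.86/(0.058−0.016) = 115.7143
P₀ = V_5/(1+r)^5 = 115.7143/(1+0.058)^5 = 87.2888

$87.29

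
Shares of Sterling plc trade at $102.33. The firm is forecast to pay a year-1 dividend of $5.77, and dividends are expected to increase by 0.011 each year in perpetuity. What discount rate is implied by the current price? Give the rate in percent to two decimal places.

6.74%

Rearranging the constant-growth DDM: r = D₁/P₀ + g.
r = 5.7700 / 102.33 + 0.011 = 0.05639 + 0.011 = 0.06739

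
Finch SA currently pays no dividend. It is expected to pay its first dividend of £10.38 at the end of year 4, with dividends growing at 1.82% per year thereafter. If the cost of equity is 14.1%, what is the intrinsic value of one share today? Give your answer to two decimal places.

Deferred-dividend DDM. At t=3 the remaining stream is a growing perpetuity with first payment D_4 = 10.38.
V_3 = D_4/(r−g) = 10.38/(0.141−0.0182) = 84.5277
P₀ = V_3/(1+r)^3 = 84.5277/(1+0.141)^3 = 56.9039

£56.90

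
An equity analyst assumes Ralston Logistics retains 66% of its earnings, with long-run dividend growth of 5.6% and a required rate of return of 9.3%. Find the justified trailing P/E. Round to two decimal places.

9.70

Payout ratio b = 1 − 0.66 = 0.34.
Justified trailing P/E = b(1+g)/(r−g) = 0.34×(1+0.056)/(0.093−0.056) = 9.7038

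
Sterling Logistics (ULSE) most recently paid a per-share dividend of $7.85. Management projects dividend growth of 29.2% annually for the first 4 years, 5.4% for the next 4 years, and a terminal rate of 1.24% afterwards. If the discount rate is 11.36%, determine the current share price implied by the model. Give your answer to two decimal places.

Three-stage DDM. Project D₁…D_8; terminal Gordon value at t=8 with g = 0.0124; discount at r = 0.1136.
D_1 = 10.1422
D_2 = 13.1037
D_3 = 16.9300
D_4 = 21.8736
D_5 = 23.0547
D_6 = 24.2997
D_7 = 25.6119
D_8 = 26.9949
TV_8 = 27.3297/(0.1136−0.0124) = 270.0560
P₀ = Σ Dₜ/(1+r)ᵗ + TV_8/(1+r)^8 = 210.0227

$210.02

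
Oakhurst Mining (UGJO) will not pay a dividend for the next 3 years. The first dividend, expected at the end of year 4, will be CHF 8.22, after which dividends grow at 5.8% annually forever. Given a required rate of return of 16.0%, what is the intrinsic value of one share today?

Deferred-dividend DDM. At t=3 the remaining stream is a growing perpetuity with first payment D_4 = 8.22.
V_3 = D_4/(r−g) = 8.22/(0.16−0.058) = 80.5882
P₀ = V_3/(1+r)^3 = 80.5882/(1+0.16)^3 = 51.6295

CHF 51.63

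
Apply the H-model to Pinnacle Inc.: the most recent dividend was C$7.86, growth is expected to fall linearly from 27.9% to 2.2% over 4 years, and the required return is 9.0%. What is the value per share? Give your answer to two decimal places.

C$177.54

H-model: P₀ = D₀[(1+g_L) + H(g_S−g_L)]/(r−g_L), with H = 4/2 = 2.
P₀ = 7.86 × [(1+0.022) + 2×(0.279−0.022)] / (0.09−0.022)
   = 7.86 × 1.5360 / 0.068 = 177.5435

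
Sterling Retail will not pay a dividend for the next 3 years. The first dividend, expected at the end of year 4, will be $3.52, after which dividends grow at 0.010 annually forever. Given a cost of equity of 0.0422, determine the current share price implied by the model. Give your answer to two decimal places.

Deferred-dividend DDM. At t=3 the remaining stream is a growing perpetuity with first payment D_4 = 3.52.
V_3 = D_4/(r−g) = 3.52/(0.0422−0.01) = 109.3168
P₀ = V_3/(1+r)^3 = 109.3168/(1+0.0422)^3 = 96.5681

$96.57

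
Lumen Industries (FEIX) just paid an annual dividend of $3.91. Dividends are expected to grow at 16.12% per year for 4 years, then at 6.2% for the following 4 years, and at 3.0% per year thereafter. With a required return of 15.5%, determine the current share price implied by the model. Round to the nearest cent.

Three-stage DDM. Project D₁…D_8; terminal Gordon value at t=8 with g = 0.03; discount at r = 0.155.
D_1 = 4.5403
D_2 = 5.2722
D_3 = 6.1221
D_4 = 7.1089
D_5 = 7.5497
D_6 = 8.0178
D_7 = 8.5149
D_8 = 9.0428
TV_8 = 9.3141/(0.155−0.03) = 74.5127
P₀ = Σ Dₜ/(1+r)ᵗ + TV_8/(1+r)^8 = 52.3892

$52.39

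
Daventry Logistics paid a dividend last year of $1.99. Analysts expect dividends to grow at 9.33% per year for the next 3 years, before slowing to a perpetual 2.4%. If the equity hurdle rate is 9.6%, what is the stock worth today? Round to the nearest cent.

Two-stage DDM. Project D₁…D_3 at 0.0933, terminal growth 0.024, discount at r = 0.096.
D_1 = 2.1757
D_2 = 2.3787
D_3 = 2.6006
Terminal value at t=3: TV = D_4/(r−g) = 2.6630/(0.096−0.024) = 36.9861
P₀ = 2.1757/(1+0.096)^1 + 2.3787/(1+0.096)^2 + 2.6006/(1+0.096)^3 + 36.9861/(1+0.096)^3 = 34.0342

$34.03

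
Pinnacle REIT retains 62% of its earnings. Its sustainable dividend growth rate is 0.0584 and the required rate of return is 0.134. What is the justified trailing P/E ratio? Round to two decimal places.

5.32

Payout ratio b = 1 − 0.62 = 0.38.
Justified trailing P/E = b(1+g)/(r−g) = 0.38×(1+0.0584)/(0.134−0.0584) = 5.3200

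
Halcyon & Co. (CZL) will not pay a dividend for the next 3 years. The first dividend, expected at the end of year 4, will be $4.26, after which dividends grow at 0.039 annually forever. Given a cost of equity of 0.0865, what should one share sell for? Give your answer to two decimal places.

$69.92

Deferred-dividend DDM. At t=3 the remaining stream is a growing perpetuity with first payment D_4 = 4.26.
V_3 = D_4/(r−g) = 4.26/(0.0865−0.039) = 89.6842
P₀ = V_3/(1+r)^3 = 89.6842/(1+0.0865)^3 = 69.9241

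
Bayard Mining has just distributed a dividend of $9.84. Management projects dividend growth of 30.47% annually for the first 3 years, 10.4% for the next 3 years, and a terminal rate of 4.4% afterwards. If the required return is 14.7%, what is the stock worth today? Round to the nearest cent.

Three-stage DDM. Project D₁…D_6; terminal Gordon value at t=6 with g = 0.044; discount at r = 0.147.
D_1 = 12.8382
D_2 = 16.7501
D_3 = 21.8538
D_4 = 24.1266
D_5 = 26.6358
D_6 = 29.4059
TV_6 = 30.6997/(0.147−0.044) = 298.0558
P₀ = Σ Dₜ/(1+r)ᵗ + TV_6/(1+r)^6 = 209.5701

$209.57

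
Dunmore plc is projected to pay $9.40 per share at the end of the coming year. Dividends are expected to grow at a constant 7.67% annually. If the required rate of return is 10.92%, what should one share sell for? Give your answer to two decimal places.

Gordon growth model: P₀ = D₁/(r − g), with D₁ = 9.40 given directly.
P₀ = 9.4000 / (0.1092 − 0.0767) = 9.4000 / 0.0325 = 289.2308

$289.23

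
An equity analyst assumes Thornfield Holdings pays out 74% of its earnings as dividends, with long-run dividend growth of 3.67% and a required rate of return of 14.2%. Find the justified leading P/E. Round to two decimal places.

Justified leading P/E = b/(r−g) = 0.74/(0.142−0.0367) = 7.0275

7.03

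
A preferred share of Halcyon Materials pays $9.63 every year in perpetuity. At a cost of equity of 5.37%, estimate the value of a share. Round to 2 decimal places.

$179.33

Zero-growth DDM (perpetuity): P₀ = D/r = 9.63 / 0.0537 = 179.3296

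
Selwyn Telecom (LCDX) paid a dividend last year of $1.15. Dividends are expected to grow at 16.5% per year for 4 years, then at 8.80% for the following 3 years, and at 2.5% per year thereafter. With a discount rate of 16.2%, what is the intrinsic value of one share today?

Three-stage DDM. Project D₁…D_7; terminal Gordon value at t=7 with g = 0.025; discount at r = 0.162.
D_1 = 1.3397
D_2 = 1.5608
D_3 = 1.8183
D_4 = 2.1184
D_5 = 2.3048
D_6 = 2.5076
D_7 = 2.7283
TV_7 = 2.7965/(0.162−0.025) = 20.4123
P₀ = Σ Dₜ/(1+r)ᵗ + TV_7/(1+r)^7 = 14.8260

$14.83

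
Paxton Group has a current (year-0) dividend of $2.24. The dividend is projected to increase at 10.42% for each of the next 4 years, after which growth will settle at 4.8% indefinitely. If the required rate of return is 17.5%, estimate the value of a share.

Two-stage DDM. Project D₁…D_4 at 0.1042, terminal growth 0.048, discount at r = 0.175.
D_1 = 2.4734
D_2 = 2.7311
D_3 = 3.0157
D_4 = 3.3300
Terminal value at t=4: TV = D_5/(r−g) = 3.4898/(0.175−0.048) = 27.4787
P₀ = 2.4734/(1+0.175)^1 + 2.7311/(1+0.175)^2 + 3.0157/(1+0.175)^3 + 3.3300/(1+0.175)^4 + 27.4787/(1+0.175)^4 = 22.1052

$22.11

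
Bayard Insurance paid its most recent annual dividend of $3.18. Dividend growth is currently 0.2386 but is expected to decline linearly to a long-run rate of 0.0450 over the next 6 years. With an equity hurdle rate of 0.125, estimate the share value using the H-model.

$64.63

H-model: P₀ = D₀[(1+g_L) + H(g_S−g_L)]/(r−g_L), with H = 6/2 = 3.
P₀ = 3.18 × [(1+0.045) + 3×(0.2386−0.045)] / (0.125−0.045)
   = 3.18 × 1.6258 / 0.08 = 64.6255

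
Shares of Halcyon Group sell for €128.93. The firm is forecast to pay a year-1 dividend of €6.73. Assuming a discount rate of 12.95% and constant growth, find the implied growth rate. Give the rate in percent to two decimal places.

7.73%

From P₀ = D₁/(r − g), the implied growth is g = r − D₁/P₀.
g = 0.1295 − 6.73/128.93 = 0.1295 − 0.05220 = 0.07730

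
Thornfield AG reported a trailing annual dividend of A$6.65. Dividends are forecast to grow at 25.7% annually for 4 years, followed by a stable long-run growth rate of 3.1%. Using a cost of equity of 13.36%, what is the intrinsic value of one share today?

A$135.70

Two-stage DDM. Project D₁…D_4 at 0.257, terminal growth 0.031, discount at r = 0.1336.
D_1 = 8.3591
D_2 = 10.5073
D_3 = 13.2077
D_4 = 16.6021
Terminal value at t=4: TV = D_5/(r−g) = 17.1168/(0.1336−0.031) = 166.8300
P₀ = 8.3591/(1+0.1336)^1 + 10.5073/(1+0.1336)^2 + 13.2077/(1+0.1336)^3 + 16.6021/(1+0.1336)^4 + 166.8300/(1+0.1336)^4 = 135.6972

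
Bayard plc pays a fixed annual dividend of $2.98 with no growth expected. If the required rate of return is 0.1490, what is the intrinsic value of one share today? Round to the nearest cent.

$20.00

Zero-growth DDM (perpetuity): P₀ = D/r = 2.98 / 0.149 = 20.0000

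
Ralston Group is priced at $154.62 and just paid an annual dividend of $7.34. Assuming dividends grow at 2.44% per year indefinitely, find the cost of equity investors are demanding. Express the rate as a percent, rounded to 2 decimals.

Rearranging the constant-growth DDM: r = D₁/P₀ + g.
D₁ = 7.34 × (1 + 0.0244) = 7.5191.
r = 7.5191 / 154.62 + 0.0244 = 0.04863 + 0.0244 = 0.07303

7.30%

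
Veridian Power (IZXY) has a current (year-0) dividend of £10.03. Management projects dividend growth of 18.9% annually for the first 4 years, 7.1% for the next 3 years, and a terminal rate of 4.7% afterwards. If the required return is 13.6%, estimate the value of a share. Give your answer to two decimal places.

Three-stage DDM. Project D₁…D_7; terminal Gordon value at t=7 with g = 0.047; discount at r = 0.136.
D_1 = 11.9257
D_2 = 14.1796
D_3 = 16.8596
D_4 = 20.0460
D_5 = 21.4693
D_6 = 22.9936
D_7 = 24.6262
TV_7 = 25.7836/(0.136−0.047) = 289.7033
P₀ = Σ Dₜ/(1+r)ᵗ + TV_7/(1+r)^7 = 195.8169

£195.82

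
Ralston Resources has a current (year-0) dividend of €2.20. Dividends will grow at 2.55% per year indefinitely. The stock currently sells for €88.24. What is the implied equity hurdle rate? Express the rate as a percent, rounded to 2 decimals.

5.11%

Rearranging the constant-growth DDM: r = D₁/P₀ + g.
D₁ = 2.20 × (1 + 0.0255) = 2.2561.
r = 2.2561 / 88.24 + 0.0255 = 0.02557 + 0.0255 = 0.05107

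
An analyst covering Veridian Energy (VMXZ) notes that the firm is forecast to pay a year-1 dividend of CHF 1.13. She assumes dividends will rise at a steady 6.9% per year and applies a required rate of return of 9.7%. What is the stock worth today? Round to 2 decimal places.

Gordon growth model: P₀ = D₁/(r − g), with D₁ = 1.13 given directly.
P₀ = 1.1300 / (0.097 − 0.069) = 1.1300 / 0.028 = 40.3571

CHF 40.36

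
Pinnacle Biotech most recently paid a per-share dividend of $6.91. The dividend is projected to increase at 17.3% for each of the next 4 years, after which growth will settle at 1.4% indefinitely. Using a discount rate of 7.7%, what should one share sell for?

$190.87

Two-stage DDM. Project D₁…D_4 at 0.173, terminal growth 0.014, discount at r = 0.077.
D_1 = 8.1054
D_2 = 9.5077
D_3 = 11.1525
D_4 = 13.0819
Terminal value at t=4: TV = D_5/(r−g) = 13.2650/(0.077−0.014) = 210.5559
P₀ = 8.1054/(1+0.077)^1 + 9.5077/(1+0.077)^2 + 11.1525/(1+0.077)^3 + 13.0819/(1+0.077)^4 + 210.5559/(1+0.077)^4 = 190.8698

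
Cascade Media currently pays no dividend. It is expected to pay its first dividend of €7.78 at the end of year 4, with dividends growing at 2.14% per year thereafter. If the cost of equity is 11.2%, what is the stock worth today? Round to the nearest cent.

Deferred-dividend DDM. At t=3 the remaining stream is a growing perpetuity with first payment D_4 = 7.78.
V_3 = D_4/(r−g) = 7.78/(0.112−0.0214) = 85.8720
P₀ = V_3/(1+r)^3 = 85.8720/(1+0.112)^3 = 62.4507

€62.45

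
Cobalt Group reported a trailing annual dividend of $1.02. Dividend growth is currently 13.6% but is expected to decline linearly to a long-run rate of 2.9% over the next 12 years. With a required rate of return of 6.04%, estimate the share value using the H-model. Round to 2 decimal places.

$54.28

H-model: P₀ = D₀[(1+g_L) + H(g_S−g_L)]/(r−g_L), with H = 12/2 = 6.
P₀ = 1.02 × [(1+0.029) + 6×(0.136−0.029)] / (0.0604−0.029)
   = 1.02 × 1.6710 / 0.0314 = 54.2809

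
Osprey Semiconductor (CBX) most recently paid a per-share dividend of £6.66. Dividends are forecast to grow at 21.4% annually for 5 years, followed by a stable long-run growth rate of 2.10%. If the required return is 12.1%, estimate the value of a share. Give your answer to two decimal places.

£143.85

Two-stage DDM. Project D₁…D_5 at 0.214, terminal growth 0.021, discount at r = 0.121.
D_1 = 8.0852
D_2 = 9.8155
D_3 = 11.9160
D_4 = 14.4660
D_5 = 17.5617
Terminal value at t=5: TV = D_6/(r−g) = 17.9305/(0.121−0.021) = 179.3054
P₀ = 8.0852/(1+0.121)^1 + 9.8155/(1+0.121)^2 + 11.9160/(1+0.121)^3 + 14.4660/(1+0.121)^4 + 17.5617/(1+0.121)^5 + 179.3054/(1+0.121)^5 = 143.8533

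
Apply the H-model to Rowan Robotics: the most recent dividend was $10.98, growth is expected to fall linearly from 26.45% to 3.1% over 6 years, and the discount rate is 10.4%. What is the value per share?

$260.44

H-model: P₀ = D₀[(1+g_L) + H(g_S−g_L)]/(r−g_L), with H = 6/2 = 3.
P₀ = 10.98 × [(1+0.031) + 3×(0.2645−0.031)] / (0.104−0.031)
   = 10.98 × 1.7315 / 0.073 = 260.4366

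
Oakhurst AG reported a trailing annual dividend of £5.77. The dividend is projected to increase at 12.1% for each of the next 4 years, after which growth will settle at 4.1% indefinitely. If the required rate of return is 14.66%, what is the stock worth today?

£73.79

Two-stage DDM. Project D₁…D_4 at 0.121, terminal growth 0.041, discount at r = 0.1466.
D_1 = 6.4682
D_2 = 7.2508
D_3 = 8.1282
D_4 = 9.1117
Terminal value at t=4: TV = D_5/(r−g) = 9.4853/(0.1466−0.041) = 89.8225
P₀ = 6.4682/(1+0.1466)^1 + 7.2508/(1+0.1466)^2 + 8.1282/(1+0.1466)^3 + 9.1117/(1+0.1466)^4 + 89.8225/(1+0.1466)^4 = 73.7883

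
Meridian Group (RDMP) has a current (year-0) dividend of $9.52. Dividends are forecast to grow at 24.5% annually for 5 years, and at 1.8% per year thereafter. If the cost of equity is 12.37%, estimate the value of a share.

$218.50

Two-stage DDM. Project D₁…D_5 at 0.245, terminal growth 0.018, discount at r = 0.1237.
D_1 = 11.8524
D_2 = 14.7562
D_3 = 18.3715
D_4 = 22.8725
D_5 = 28.4763
Terminal value at t=5: TV = D_6/(r−g) = 28.9889/(0.1237−0.018) = 274.2562
P₀ = 11.8524/(1+0.1237)^1 + 14.7562/(1+0.1237)^2 + 18.3715/(1+0.1237)^3 + 22.8725/(1+0.1237)^4 + 28.4763/(1+0.1237)^5 + 274.2562/(1+0.1237)^5 = 218.4961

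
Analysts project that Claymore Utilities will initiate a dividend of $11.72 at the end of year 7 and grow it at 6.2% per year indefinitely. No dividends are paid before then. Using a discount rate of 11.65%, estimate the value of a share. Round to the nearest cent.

Deferred-dividend DDM. At t=6 the remaining stream is a growing perpetuity with first payment D_7 = 11.72.
V_6 = D_7/(r−g) = 11.72/(0.1165−0.062) = 215.0459
P₀ = V_6/(1+r)^6 = 215.0459/(1+0.1165)^6 = 111.0143

$111.01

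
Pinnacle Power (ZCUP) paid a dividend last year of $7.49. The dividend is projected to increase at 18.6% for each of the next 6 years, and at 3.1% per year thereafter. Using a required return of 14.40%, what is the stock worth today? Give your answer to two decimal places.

Two-stage DDM. Project D₁…D_6 at 0.186, terminal growth 0.031, discount at r = 0.144.
D_1 = 8.8831
D_2 = 10.5354
D_3 = 12.4950
D_4 = 14.8191
D_5 = 17.5754
D_6 = 20.8444
Terminal value at t=6: TV = D_7/(r−g) = 21.4906/(0.144−0.031) = 190.1823
P₀ = 8.8831/(1+0.144)^1 + 10.5354/(1+0.144)^2 + 12.4950/(1+0.144)^3 + 14.8191/(1+0.144)^4 + 17.5754/(1+0.144)^5 + 20.8444/(1+0.144)^6 + 190.1823/(1+0.144)^6 = 135.9238

$135.92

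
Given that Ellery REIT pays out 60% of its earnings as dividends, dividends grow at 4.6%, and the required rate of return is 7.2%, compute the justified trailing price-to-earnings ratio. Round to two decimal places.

Justified trailing P/E = b(1+g)/(r−g) = 0.60×(1+0.046)/(0.072−0.046) = 24.1385

24.14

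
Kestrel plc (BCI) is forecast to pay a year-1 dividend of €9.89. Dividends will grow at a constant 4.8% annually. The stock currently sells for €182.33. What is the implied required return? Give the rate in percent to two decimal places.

Rearranging the constant-growth DDM: r = D₁/P₀ + g.
r = 9.8900 / 182.33 + 0.048 = 0.05424 + 0.048 = 0.10224

10.22%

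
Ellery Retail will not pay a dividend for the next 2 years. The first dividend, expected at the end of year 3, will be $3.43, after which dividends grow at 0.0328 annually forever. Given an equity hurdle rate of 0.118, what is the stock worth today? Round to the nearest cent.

Deferred-dividend DDM. At t=2 the remaining stream is a growing perpetuity with first payment D_3 = 3.43.
V_2 = D_3/(r−g) = 3.43/(0.118−0.0328) = 40.2582
P₀ = V_2/(1+r)^2 = 40.2582/(1+0.118)^2 = 32.2085

$32.21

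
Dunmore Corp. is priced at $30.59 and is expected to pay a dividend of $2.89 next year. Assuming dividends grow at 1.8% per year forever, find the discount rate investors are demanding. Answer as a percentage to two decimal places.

Rearranging the constant-growth DDM: r = D₁/P₀ + g.
r = 2.8900 / 30.59 + 0.018 = 0.09448 + 0.018 = 0.11248

11.25%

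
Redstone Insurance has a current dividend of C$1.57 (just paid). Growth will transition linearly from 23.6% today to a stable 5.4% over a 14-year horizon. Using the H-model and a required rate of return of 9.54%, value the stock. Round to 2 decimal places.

H-model: P₀ = D₀[(1+g_L) + H(g_S−g_L)]/(r−g_L), with H = 14/2 = 7.
P₀ = 1.57 × [(1+0.054) + 7×(0.236−0.054)] / (0.0954−0.054)
   = 1.57 × 2.3280 / 0.0414 = 88.2841

C$88.28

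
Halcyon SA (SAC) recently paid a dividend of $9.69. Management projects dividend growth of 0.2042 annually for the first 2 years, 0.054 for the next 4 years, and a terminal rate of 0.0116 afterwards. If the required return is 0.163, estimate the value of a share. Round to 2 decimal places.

$99.94

Three-stage DDM. Project D₁…D_6; terminal Gordon value at t=6 with g = 0.0116; discount at r = 0.163.
D_1 = 11.6687
D_2 = 14.0514
D_3 = 14.8102
D_4 = 15.6100
D_5 = 16.4529
D_6 = 17.3414
TV_6 = 17.5425/(0.163−0.0116) = 115.8688
P₀ = Σ Dₜ/(1+r)ᵗ + TV_6/(1+r)^6 = 99.9369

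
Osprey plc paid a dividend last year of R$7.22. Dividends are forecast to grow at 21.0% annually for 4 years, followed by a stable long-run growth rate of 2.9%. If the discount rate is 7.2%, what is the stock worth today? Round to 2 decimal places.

Two-stage DDM. Project D₁…D_4 at 0.21, terminal growth 0.029, discount at r = 0.072.
D_1 = 8.7362
D_2 = 10.5708
D_3 = 12.7907
D_4 = 15.4767
Terminal value at t=4: TV = D_5/(r−g) = 15.9255/(0.072−0.029) = 370.3613
P₀ = 8.7362/(1+0.072)^1 + 10.5708/(1+0.072)^2 + 12.7907/(1+0.072)^3 + 15.4767/(1+0.072)^4 + 370.3613/(1+0.072)^4 = 319.8941

R$319.89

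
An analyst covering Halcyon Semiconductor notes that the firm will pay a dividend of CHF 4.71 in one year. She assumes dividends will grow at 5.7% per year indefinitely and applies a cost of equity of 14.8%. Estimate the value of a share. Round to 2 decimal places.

Gordon growth model: P₀ = D₁/(r − g), with D₁ = 4.71 given directly.
P₀ = 4.7100 / (0.148 − 0.057) = 4.7100 / 0.091 = 51.7582

CHF 51.76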